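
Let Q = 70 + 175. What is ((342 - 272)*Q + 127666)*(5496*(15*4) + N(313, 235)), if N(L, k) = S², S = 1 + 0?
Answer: 47754668976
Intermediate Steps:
S = 1
N(L, k) = 1 (N(L, k) = 1² = 1)
Q = 245
((342 - 272)*Q + 127666)*(5496*(15*4) + N(313, 235)) = ((342 - 272)*245 + 127666)*(5496*(15*4) + 1) = (70*245 + 127666)*(5496*60 + 1) = (17150 + 127666)*(329760 + 1) = 144816*329761 = 47754668976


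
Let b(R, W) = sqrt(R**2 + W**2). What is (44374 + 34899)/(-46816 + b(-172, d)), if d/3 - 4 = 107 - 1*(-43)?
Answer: -927811192/547873707 - 79273*sqrt(60757)/1095747414 ≈ -1.7113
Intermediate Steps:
d = 462 (d = 12 + 3*(107 - 1*(-43)) = 12 + 3*(107 + 43) = 12 + 3*150 = 12 + 450 = 462)
(44374 + 34899)/(-46816 + b(-172, d)) = (44374 + 34899)/(-46816 + sqrt((-172)**2 + 462**2)) = 79273/(-46816 + sqrt(29584 + 213444)) = 79273/(-46816 + sqrt(243028)) = 79273/(-46816 + 2*sqrt(60757))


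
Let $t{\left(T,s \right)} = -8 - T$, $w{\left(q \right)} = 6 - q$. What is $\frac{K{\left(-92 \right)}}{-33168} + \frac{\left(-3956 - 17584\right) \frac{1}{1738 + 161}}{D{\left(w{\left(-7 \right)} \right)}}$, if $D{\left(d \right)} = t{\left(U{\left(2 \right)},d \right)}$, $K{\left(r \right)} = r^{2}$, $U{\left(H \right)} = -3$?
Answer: $\frac{880657}{437403} \approx 2.0134$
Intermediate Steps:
$D{\left(d \right)} = -5$ ($D{\left(d \right)} = -8 - -3 = -8 + 3 = -5$)
$\frac{K{\left(-92 \right)}}{-33168} + \frac{\left(-3956 - 17584\right) \frac{1}{1738 + 161}}{D{\left(w{\left(-7 \right)} \right)}} = \frac{\left(-92\right)^{2}}{-33168} + \frac{\left(-3956 - 17584\right) \frac{1}{1738 + 161}}{-5} = 8464 \left(- \frac{1}{33168}\right) + - \frac{21540}{1899} \left(- \frac{1}{5}\right) = - \frac{529}{2073} + \left(-21540\right) \frac{1}{1899} \left(- \frac{1}{5}\right) = - \frac{529}{2073} - - \frac{1436}{633} = - \frac{529}{2073} + \frac{1436}{633} = \frac{880657}{437403}$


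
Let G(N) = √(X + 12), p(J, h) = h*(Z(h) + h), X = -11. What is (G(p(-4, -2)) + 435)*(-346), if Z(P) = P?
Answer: -150856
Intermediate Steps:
p(J, h) = 2*h² (p(J, h) = h*(h + h) = h*(2*h) = 2*h²)
G(N) = 1 (G(N) = √(-11 + 12) = √1 = 1)
(G(p(-4, -2)) + 435)*(-346) = (1 + 435)*(-346) = 436*(-346) = -150856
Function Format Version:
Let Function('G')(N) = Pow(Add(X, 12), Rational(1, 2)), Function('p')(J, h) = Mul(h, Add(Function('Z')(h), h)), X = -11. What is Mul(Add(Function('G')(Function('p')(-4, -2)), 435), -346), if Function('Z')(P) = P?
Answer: -150856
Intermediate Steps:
Function('p')(J, h) = Mul(2, Pow(h, 2)) (Function('p')(J, h) = Mul(h, Add(h, h)) = Mul(h, Mul(2, h)) = Mul(2, Pow(h, 2)))
Function('G')(N) = 1 (Function('G')(N) = Pow(Add(-11, 12), Rational(1, 2)) = Pow(1, Rational(1, 2)) = 1)
Mul(Add(Function('G')(Function('p')(-4, -2)), 435), -346) = Mul(Add(1, 435), -346) = Mul(436, -346) = -150856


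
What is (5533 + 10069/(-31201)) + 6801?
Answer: 384823065/31201 ≈ 12334.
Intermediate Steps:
(5533 + 10069/(-31201)) + 6801 = (5533 + 10069*(-1/31201)) + 6801 = (5533 - 10069/31201) + 6801 = 172625064/31201 + 6801 = 384823065/31201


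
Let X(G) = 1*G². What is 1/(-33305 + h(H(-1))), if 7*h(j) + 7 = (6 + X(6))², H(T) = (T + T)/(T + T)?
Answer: -1/33054 ≈ -3.0254e-5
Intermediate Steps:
X(G) = G²
H(T) = 1 (H(T) = (2*T)/((2*T)) = (2*T)*(1/(2*T)) = 1)
h(j) = 251 (h(j) = -1 + (6 + 6²)²/7 = -1 + (6 + 36)²/7 = -1 + (⅐)*42² = -1 + (⅐)*1764 = -1 + 252 = 251)
1/(-33305 + h(H(-1))) = 1/(-33305 + 251) = 1/(-33054) = -1/33054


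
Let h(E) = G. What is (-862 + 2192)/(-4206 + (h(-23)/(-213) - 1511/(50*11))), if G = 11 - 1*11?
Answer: -731500/2314811 ≈ -0.31601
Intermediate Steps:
G = 0 (G = 11 - 11 = 0)
h(E) = 0
(-862 + 2192)/(-4206 + (h(-23)/(-213) - 1511/(50*11))) = (-862 + 2192)/(-4206 + (0/(-213) - 1511/(50*11))) = 1330/(-4206 + (0*(-1/213) - 1511/550)) = 1330/(-4206 + (0 - 1511*1/550)) = 1330/(-4206 + (0 - 1511/550)) = 1330/(-4206 - 1511/550) = 1330/(-2314811/550) = 1330*(-550/2314811) = -731500/2314811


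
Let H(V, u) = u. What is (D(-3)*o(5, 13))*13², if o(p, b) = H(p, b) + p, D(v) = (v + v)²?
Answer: 109512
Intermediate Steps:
D(v) = 4*v² (D(v) = (2*v)² = 4*v²)
o(p, b) = b + p
(D(-3)*o(5, 13))*13² = ((4*(-3)²)*(13 + 5))*13² = ((4*9)*18)*169 = (36*18)*169 = 648*169 = 109512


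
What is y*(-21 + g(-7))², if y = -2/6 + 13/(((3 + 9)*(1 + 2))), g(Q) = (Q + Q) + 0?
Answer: 1225/36 ≈ 34.028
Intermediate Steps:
g(Q) = 2*Q (g(Q) = 2*Q + 0 = 2*Q)
y = 1/36 (y = -2*⅙ + 13/((12*3)) = -⅓ + 13/36 = 1/36 ≈ 0.027778)
y*(-21 + g(-7))² = (-21 + 2*(-7))²/36 = (-21 - 14)²/36 = (1/36)*(-35)² = (1/36)*1225 = 1225/36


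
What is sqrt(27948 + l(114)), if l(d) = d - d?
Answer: 2*sqrt(6987) ≈ 167.18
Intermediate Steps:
l(d) = 0
sqrt(27948 + l(114)) = sqrt(27948 + 0) = sqrt(27948) = 2*sqrt(6987)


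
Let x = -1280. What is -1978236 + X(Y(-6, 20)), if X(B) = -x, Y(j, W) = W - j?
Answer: -1976956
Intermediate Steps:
X(B) = 1280 (X(B) = -1*(-1280) = 1280)
-1978236 + X(Y(-6, 20)) = -1978236 + 1280 = -1976956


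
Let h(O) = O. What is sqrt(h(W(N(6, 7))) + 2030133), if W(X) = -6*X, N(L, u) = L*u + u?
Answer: sqrt(2029839) ≈ 1424.7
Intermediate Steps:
N(L, u) = u + L*u
sqrt(h(W(N(6, 7))) + 2030133) = sqrt(-42*(1 + 6) + 2030133) = sqrt(-42*7 + 2030133) = sqrt(-6*49 + 2030133) = sqrt(-294 + 2030133) = sqrt(2029839)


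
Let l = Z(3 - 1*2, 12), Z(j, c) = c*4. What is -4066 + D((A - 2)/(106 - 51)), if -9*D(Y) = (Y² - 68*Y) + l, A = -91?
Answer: -12355391/3025 ≈ -4084.4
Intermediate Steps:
Z(j, c) = 4*c
l = 48 (l = 4*12 = 48)
D(Y) = -16/3 - Y²/9 + 68*Y/9 (D(Y) = -((Y² - 68*Y) + 48)/9 = -(48 + Y² - 68*Y)/9 = -16/3 - Y²/9 + 68*Y/9)
-4066 + D((A - 2)/(106 - 51)) = -4066 + (-16/3 - (-91 - 2)²/(106 - 51)²/9 + 68*((-91 - 2)/(106 - 51))/9) = -4066 + (-16/3 - (-93/55)²/9 + 68*(-93/55)/9) = -4066 + (-16/3 - (-93*1/55)²/9 + 68*(-93*1/55)/9) = -4066 + (-16/3 - (-93/55)²/9 + (68/9)*(-93/55)) = -4066 + (-16/3 - ⅑*8649/3025 - 2108/165) = -4066 + (-16/3 - 961/3025 - 2108/165) = -4066 - 55741/3025 = -12355391/3025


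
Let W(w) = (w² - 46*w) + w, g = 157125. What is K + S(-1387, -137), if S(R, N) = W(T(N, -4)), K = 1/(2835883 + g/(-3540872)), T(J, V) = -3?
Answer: 1445975795151416/10041498552851 ≈ 144.00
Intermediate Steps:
K = 3540872/10041498552851 (K = 1/(2835883 + 157125/(-3540872)) = 1/(2835883 + 157125*(-1/3540872)) = 1/(2835883 - 157125/3540872) = 1/(10041498552851/3540872) = 3540872/10041498552851 ≈ 3.5262e-7)
W(w) = w² - 45*w
S(R, N) = 144 (S(R, N) = -3*(-45 - 3) = -3*(-48) = 144)
K + S(-1387, -137) = 3540872/10041498552851 + 144 = 1445975795151416/10041498552851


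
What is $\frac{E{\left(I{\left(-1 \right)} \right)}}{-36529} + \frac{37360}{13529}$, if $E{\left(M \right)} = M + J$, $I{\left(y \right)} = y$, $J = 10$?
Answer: $\frac{1364601679}{494200841} \approx 2.7612$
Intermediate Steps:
$E{\left(M \right)} = 10 + M$ ($E{\left(M \right)} = M + 10 = 10 + M$)
$\frac{E{\left(I{\left(-1 \right)} \right)}}{-36529} + \frac{37360}{13529} = \frac{10 - 1}{-36529} + \frac{37360}{13529} = 9 \left(- \frac{1}{36529}\right) + 37360 \cdot \frac{1}{13529} = - \frac{9}{36529} + \frac{37360}{13529} = \frac{1364601679}{494200841}$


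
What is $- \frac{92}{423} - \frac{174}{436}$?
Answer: $- \frac{56857}{92214} \approx -0.61658$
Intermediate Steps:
$- \frac{92}{423} - \frac{174}{436} = \left(-92\right) \frac{1}{423} - \frac{87}{218} = - \frac{92}{423} - \frac{87}{218} = - \frac{56857}{92214}$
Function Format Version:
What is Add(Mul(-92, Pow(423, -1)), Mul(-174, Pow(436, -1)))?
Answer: Rational(-56857, 92214) ≈ -0.61658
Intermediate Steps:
Add(Mul(-92, Pow(423, -1)), Mul(-174, Pow(436, -1))) = Add(Mul(-92, Rational(1, 423)), Mul(-174, Rational(1, 436))) = Add(Rational(-92, 423), Rational(-87, 218)) = Rational(-56857, 92214)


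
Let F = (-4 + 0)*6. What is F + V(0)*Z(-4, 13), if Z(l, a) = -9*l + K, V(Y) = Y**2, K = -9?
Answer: -24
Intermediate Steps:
Z(l, a) = -9 - 9*l (Z(l, a) = -9*l - 9 = -9 - 9*l)
F = -24 (F = -4*6 = -24)
F + V(0)*Z(-4, 13) = -24 + 0**2*(-9 - 9*(-4)) = -24 + 0*(-9 + 36) = -24 + 0*27 = -24 + 0 = -24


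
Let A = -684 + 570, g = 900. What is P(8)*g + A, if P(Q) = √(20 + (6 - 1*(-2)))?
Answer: -114 + 1800*√7 ≈ 4648.4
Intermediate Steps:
A = -114
P(Q) = 2*√7 (P(Q) = √(20 + (6 + 2)) = √(20 + 8) = √28 = 2*√7)
P(8)*g + A = (2*√7)*900 - 114 = 1800*√7 - 114 = -114 + 1800*√7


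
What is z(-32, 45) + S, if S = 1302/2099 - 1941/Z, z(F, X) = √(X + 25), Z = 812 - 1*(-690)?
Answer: -2118555/3152698 + √70 ≈ 7.6946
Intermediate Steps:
Z = 1502 (Z = 812 + 690 = 1502)
z(F, X) = √(25 + X)
S = -2118555/3152698 (S = 1302/2099 - 1941/1502 = -2118555/3152698 ≈ -0.67198)
z(-32, 45) + S = √(25 + 45) - 2118555/3152698 = √70 - 2118555/3152698 = -2118555/3152698 + √70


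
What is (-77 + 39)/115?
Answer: -38/115 ≈ -0.33043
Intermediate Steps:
(-77 + 39)/115 = -38*1/115 = -38/115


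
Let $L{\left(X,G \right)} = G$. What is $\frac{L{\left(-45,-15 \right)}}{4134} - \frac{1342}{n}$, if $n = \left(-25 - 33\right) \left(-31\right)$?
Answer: $- \frac{929133}{1238822} \approx -0.75001$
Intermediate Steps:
$n = 1798$ ($n = \left(-58\right) \left(-31\right) = 1798$)
$\frac{L{\left(-45,-15 \right)}}{4134} - \frac{1342}{n} = - \frac{15}{4134} - \frac{1342}{1798} = \left(-15\right) \frac{1}{4134} - \frac{671}{899} = - \frac{5}{1378} - \frac{671}{899} = - \frac{929133}{1238822}$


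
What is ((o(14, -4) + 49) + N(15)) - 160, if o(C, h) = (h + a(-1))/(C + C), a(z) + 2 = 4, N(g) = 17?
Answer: -1317/14 ≈ -94.071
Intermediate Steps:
a(z) = 2 (a(z) = -2 + 4 = 2)
o(C, h) = (2 + h)/(2*C) (o(C, h) = (h + 2)/(C + C) = (2 + h)/((2*C)) = (2 + h)*(1/(2*C)) = (2 + h)/(2*C))
((o(14, -4) + 49) + N(15)) - 160 = (((½)*(2 - 4)/14 + 49) + 17) - 160 = (((½)*(1/14)*(-2) + 49) + 17) - 160 = ((-1/14 + 49) + 17) - 160 = (685/14 + 17) - 160 = 923/14 - 160 = -1317/14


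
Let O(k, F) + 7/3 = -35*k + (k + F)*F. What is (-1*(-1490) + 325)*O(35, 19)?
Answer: -365420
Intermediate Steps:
O(k, F) = -7/3 - 35*k + F*(F + k) (O(k, F) = -7/3 + (-35*k + (k + F)*F) = -7/3 + (-35*k + (F + k)*F) = -7/3 + (-35*k + F*(F + k)) = -7/3 - 35*k + F*(F + k))
(-1*(-1490) + 325)*O(35, 19) = (-1*(-1490) + 325)*(-7/3 + 19**2 - 35*35 + 19*35) = (1490 + 325)*(-7/3 + 361 - 1225 + 665) = 1815*(-604/3) = -365420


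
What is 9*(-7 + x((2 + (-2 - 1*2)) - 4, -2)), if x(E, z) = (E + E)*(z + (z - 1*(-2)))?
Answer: 153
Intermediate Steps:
x(E, z) = 2*E*(2 + 2*z) (x(E, z) = (2*E)*(z + (z + 2)) = (2*E)*(z + (2 + z)) = (2*E)*(2 + 2*z) = 2*E*(2 + 2*z))
9*(-7 + x((2 + (-2 - 1*2)) - 4, -2)) = 9*(-7 + 4*((2 + (-2 - 1*2)) - 4)*(1 - 2)) = 9*(-7 + 4*((2 + (-2 - 2)) - 4)*(-1)) = 9*(-7 + 4*((2 - 4) - 4)*(-1)) = 9*(-7 + 4*(-2 - 4)*(-1)) = 9*(-7 + 4*(-6)*(-1)) = 9*(-7 + 24) = 9*17 = 153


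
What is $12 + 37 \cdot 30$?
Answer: $1122$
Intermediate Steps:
$12 + 37 \cdot 30 = 12 + 1110 = 1122$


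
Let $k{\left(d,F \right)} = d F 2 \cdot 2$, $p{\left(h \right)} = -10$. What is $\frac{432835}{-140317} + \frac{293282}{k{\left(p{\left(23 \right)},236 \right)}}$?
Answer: $- \frac{22619206397}{662296240} \approx -34.153$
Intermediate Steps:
$k{\left(d,F \right)} = 4 F d$ ($k{\left(d,F \right)} = F d 2 \cdot 2 = 2 F d 2 = 4 F d$)
$\frac{432835}{-140317} + \frac{293282}{k{\left(p{\left(23 \right)},236 \right)}} = \frac{432835}{-140317} + \frac{293282}{4 \cdot 236 \left(-10\right)} = 432835 \left(- \frac{1}{140317}\right) + \frac{293282}{-9440} = - \frac{432835}{140317} + 293282 \left(- \frac{1}{9440}\right) = - \frac{432835}{140317} - \frac{146641}{4720} = - \frac{22619206397}{662296240}$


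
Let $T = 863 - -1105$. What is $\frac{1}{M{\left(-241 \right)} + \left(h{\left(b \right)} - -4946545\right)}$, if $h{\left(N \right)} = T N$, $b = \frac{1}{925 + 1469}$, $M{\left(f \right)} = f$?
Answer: $\frac{399}{1973575624} \approx 2.0217 \cdot 10^{-7}$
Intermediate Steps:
$T = 1968$ ($T = 863 + 1105 = 1968$)
$b = \frac{1}{2394} \approx 0.00041771$
$h{\left(N \right)} = 1968 N$
$\frac{1}{M{\left(-241 \right)} + \left(h{\left(b \right)} - -4946545\right)} = \frac{1}{-241 + \left(1968 \cdot \frac{1}{2394} - -4946545\right)} = \frac{1}{-241 + \left(\frac{328}{399} + 4946545\right)} = \frac{1}{-241 + \frac{1973671783}{399}} = \frac{1}{\frac{1973575624}{399}} = \frac{399}{1973575624}$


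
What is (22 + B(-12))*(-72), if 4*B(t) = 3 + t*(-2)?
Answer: -2070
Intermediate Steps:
B(t) = ¾ - t/2 (B(t) = (3 + t*(-2))/4 = (3 - 2*t)/4 = ¾ - t/2)
(22 + B(-12))*(-72) = (22 + (¾ - ½*(-12)))*(-72) = (22 + (¾ + 6))*(-72) = (22 + 27/4)*(-72) = (115/4)*(-72) = -2070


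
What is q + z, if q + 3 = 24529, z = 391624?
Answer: 416150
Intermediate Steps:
q = 24526 (q = -3 + 24529 = 24526)
q + z = 24526 + 391624 = 416150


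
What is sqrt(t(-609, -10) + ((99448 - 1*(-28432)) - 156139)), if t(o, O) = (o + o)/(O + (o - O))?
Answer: I*sqrt(28257) ≈ 168.1*I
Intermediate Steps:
t(o, O) = 2 (t(o, O) = (2*o)/o = 2)
sqrt(t(-609, -10) + ((99448 - 1*(-28432)) - 156139)) = sqrt(2 + ((99448 - 1*(-28432)) - 156139)) = sqrt(2 + ((99448 + 28432) - 156139)) = sqrt(2 + (127880 - 156139)) = sqrt(2 - 28259) = sqrt(-28257) = I*sqrt(28257)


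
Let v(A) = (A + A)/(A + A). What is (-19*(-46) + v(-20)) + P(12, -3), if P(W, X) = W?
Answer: 887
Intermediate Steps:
v(A) = 1 (v(A) = (2*A)/((2*A)) = (2*A)*(1/(2*A)) = 1)
(-19*(-46) + v(-20)) + P(12, -3) = (-19*(-46) + 1) + 12 = (874 + 1) + 12 = 875 + 12 = 887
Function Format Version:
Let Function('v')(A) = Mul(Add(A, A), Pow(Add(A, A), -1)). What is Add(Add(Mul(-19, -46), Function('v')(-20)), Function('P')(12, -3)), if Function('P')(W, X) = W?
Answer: 887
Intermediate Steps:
Function('v')(A) = 1 (Function('v')(A) = Mul(Mul(2, A), Pow(Mul(2, A), -1)) = Mul(Mul(2, A), Mul(Rational(1, 2), Pow(A, -1))) = 1)
Add(Add(Mul(-19, -46), Function('v')(-20)), Function('P')(12, -3)) = Add(Add(Mul(-19, -46), 1), 12) = Add(Add(874, 1), 12) = Add(875, 12) = 887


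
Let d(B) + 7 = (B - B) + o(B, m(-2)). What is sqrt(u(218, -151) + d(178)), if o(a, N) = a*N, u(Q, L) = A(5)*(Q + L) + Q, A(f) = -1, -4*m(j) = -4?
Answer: sqrt(322) ≈ 17.944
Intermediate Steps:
m(j) = 1 (m(j) = -1/4*(-4) = 1)
u(Q, L) = -L (u(Q, L) = -(Q + L) + Q = -(L + Q) + Q = (-L - Q) + Q = -L)
o(a, N) = N*a
d(B) = -7 + B (d(B) = -7 + ((B - B) + 1*B) = -7 + (0 + B) = -7 + B)
sqrt(u(218, -151) + d(178)) = sqrt(-1*(-151) + (-7 + 178)) = sqrt(151 + 171) = sqrt(322)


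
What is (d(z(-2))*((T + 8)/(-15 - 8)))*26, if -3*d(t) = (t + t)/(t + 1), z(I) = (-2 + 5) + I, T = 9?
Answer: 442/69 ≈ 6.4058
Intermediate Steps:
z(I) = 3 + I
d(t) = -2*t/(3*(1 + t)) (d(t) = -(t + t)/(3*(t + 1)) = -2*t/(3*(1 + t)))
(d(z(-2))*((T + 8)/(-15 - 8)))*26 = ((-2*(3 - 2)/(3 + 3*(3 - 2)))*((9 + 8)/(-15 - 8)))*26 = ((-2*1/(3 + 3*1))*(17/(-23)))*26 = ((-2*1/(3 + 3))*(17*(-1/23)))*26 = (-2*1/6*(-17/23))*26 = (-2*1*1/6*(-17/23))*26 = -1/3*(-17/23)*26 = (17/69)*26 = 442/69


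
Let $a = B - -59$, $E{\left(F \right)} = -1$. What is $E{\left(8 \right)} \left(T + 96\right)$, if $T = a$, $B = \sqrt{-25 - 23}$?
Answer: $-155 - 4 i \sqrt{3} \approx -155.0 - 6.9282 i$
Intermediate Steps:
$B = 4 i \sqrt{3}$ ($B = \sqrt{-48} = 4 i \sqrt{3} \approx 6.9282 i$)
$a = 59 + 4 i \sqrt{3}$ ($a = 4 i \sqrt{3} - -59 = 4 i \sqrt{3} + 59 = 59 + 4 i \sqrt{3} \approx 59.0 + 6.9282 i$)
$T = 59 + 4 i \sqrt{3} \approx 59.0 + 6.9282 i$
$E{\left(8 \right)} \left(T + 96\right) = - (\left(59 + 4 i \sqrt{3}\right) + 96) = - (155 + 4 i \sqrt{3}) = -155 - 4 i \sqrt{3}$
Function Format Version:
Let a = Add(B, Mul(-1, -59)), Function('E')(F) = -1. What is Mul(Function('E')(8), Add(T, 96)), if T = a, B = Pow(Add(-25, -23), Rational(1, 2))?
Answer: Add(-155, Mul(-4, I, Pow(3, Rational(1, 2)))) ≈ Add(-155.00, Mul(-6.9282, I))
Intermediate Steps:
B = Mul(4, I, Pow(3, Rational(1, 2))) (B = Pow(-48, Rational(1, 2)) = Mul(4, I, Pow(3, Rational(1, 2))) ≈ Mul(6.9282, I))
a = Add(59, Mul(4, I, Pow(3, Rational(1, 2)))) (a = Add(Mul(4, I, Pow(3, Rational(1, 2))), Mul(-1, -59)) = Add(Mul(4, I, Pow(3, Rational(1, 2))), 59) = Add(59, Mul(4, I, Pow(3, Rational(1, 2)))) ≈ Add(59.000, Mul(6.9282, I)))
T = Add(59, Mul(4, I, Pow(3, Rational(1, 2)))) ≈ Add(59.000, Mul(6.9282, I))
Mul(Function('E')(8), Add(T, 96)) = Mul(-1, Add(Add(59, Mul(4, I, Pow(3, Rational(1, 2)))), 96)) = Mul(-1, Add(155, Mul(4, I, Pow(3, Rational(1, 2))))) = Add(-155, Mul(-4, I, Pow(3, Rational(1, 2))))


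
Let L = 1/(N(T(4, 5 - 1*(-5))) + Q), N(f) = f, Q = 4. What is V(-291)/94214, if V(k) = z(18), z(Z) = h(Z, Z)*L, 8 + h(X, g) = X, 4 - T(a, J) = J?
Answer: -5/94214 ≈ -5.3071e-5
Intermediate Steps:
T(a, J) = 4 - J
h(X, g) = -8 + X
L = -½ (L = 1/((4 - (5 - 1*(-5))) + 4) = 1/((4 - (5 + 5)) + 4) = 1/((4 - 1*10) + 4) = 1/((4 - 10) + 4) = 1/(-6 + 4) = 1/(-2) = -½ ≈ -0.50000)
z(Z) = 4 - Z/2 (z(Z) = (-8 + Z)*(-½) = 4 - Z/2)
V(k) = -5 (V(k) = 4 - ½*18 = 4 - 9 = -5)
V(-291)/94214 = -5/94214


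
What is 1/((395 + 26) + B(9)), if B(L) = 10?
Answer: 1/431 ≈ 0.0023202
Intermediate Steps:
1/((395 + 26) + B(9)) = 1/((395 + 26) + 10) = 1/(421 + 10) = 1/431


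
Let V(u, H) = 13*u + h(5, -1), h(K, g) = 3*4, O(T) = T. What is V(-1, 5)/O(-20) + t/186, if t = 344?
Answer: 3533/1860 ≈ 1.8995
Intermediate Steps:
h(K, g) = 12
V(u, H) = 12 + 13*u (V(u, H) = 13*u + 12 = 12 + 13*u)
V(-1, 5)/O(-20) + t/186 = (12 + 13*(-1))/(-20) + 344/186 = (12 - 13)*(-1/20) + 344*(1/186) = -1*(-1/20) + 172/93 = 1/20 + 172/93 = 3533/1860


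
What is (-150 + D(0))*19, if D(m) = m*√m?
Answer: -2850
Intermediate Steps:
D(m) = m^(3/2)
(-150 + D(0))*19 = (-150 + 0^(3/2))*19 = (-150 + 0)*19 = -150*19 = -2850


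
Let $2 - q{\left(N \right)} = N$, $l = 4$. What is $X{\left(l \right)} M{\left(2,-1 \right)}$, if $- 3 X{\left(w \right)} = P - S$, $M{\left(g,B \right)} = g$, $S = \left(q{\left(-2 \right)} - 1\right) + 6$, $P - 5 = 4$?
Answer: $0$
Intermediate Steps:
$q{\left(N \right)} = 2 - N$
$P = 9$ ($P = 5 + 4 = 9$)
$S = 9$ ($S = \left(\left(2 - -2\right) - 1\right) + 6 = \left(\left(2 + 2\right) - 1\right) + 6 = \left(4 - 1\right) + 6 = 3 + 6 = 9$)
$X{\left(w \right)} = 0$ ($X{\left(w \right)} = - \frac{9 - 9}{3} = \left(- \frac{1}{3}\right) 0 = 0$)
$X{\left(l \right)} M{\left(2,-1 \right)} = 0 \cdot 2 = 0$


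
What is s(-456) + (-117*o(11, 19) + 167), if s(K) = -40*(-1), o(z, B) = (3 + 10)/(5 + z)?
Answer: 1791/16 ≈ 111.94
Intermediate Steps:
o(z, B) = 13/(5 + z)
s(K) = 40
s(-456) + (-117*o(11, 19) + 167) = 40 + (-1521/(5 + 11) + 167) = 40 + (-1521/16 + 167) = 40 + 1151/16 = 1791/16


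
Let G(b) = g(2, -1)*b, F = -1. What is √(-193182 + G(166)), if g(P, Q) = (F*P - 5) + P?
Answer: 26*I*√287 ≈ 440.47*I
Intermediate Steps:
g(P, Q) = -5 (g(P, Q) = (-P - 5) + P = (-5 - P) + P = -5)
G(b) = -5*b
√(-193182 + G(166)) = √(-193182 - 5*166) = √(-193182 - 830) = √(-194012) = 26*I*√287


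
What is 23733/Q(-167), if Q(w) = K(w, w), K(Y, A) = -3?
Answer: -7911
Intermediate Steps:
Q(w) = -3
23733/Q(-167) = 23733/(-3) = 23733*(-⅓) = -7911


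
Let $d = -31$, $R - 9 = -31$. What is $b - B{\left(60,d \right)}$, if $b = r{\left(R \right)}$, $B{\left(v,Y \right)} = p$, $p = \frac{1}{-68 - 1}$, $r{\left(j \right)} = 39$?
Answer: $\frac{2692}{69} \approx 39.014$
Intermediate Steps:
$R = -22$ ($R = 9 - 31 = -22$)
$p = - \frac{1}{69}$ ($p = \frac{1}{-69} = - \frac{1}{69} \approx -0.014493$)
$B{\left(v,Y \right)} = - \frac{1}{69}$
$b = 39$
$b - B{\left(60,d \right)} = 39 - - \frac{1}{69} = 39 + \frac{1}{69} = \frac{2692}{69}$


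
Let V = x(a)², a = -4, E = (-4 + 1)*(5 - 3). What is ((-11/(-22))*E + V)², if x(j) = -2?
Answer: 1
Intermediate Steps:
E = -6 (E = -3*2 = -6)
V = 4 (V = (-2)² = 4)
((-11/(-22))*E + V)² = (-11/(-22)*(-6) + 4)² = (-11*(-1/22)*(-6) + 4)² = ((½)*(-6) + 4)² = (-3 + 4)² = 1² = 1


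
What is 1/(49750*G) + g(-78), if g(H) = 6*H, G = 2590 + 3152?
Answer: -133690985999/285664500 ≈ -468.00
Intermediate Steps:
G = 5742
1/(49750*G) + g(-78) = 1/(49750*5742) + 6*(-78) = (1/49750)*(1/5742) - 468 = 1/285664500 - 468 = -133690985999/285664500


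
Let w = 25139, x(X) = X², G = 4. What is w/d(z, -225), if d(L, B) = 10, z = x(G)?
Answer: 25139/10 ≈ 2513.9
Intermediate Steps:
z = 16 (z = 4² = 16)
w/d(z, -225) = 25139/10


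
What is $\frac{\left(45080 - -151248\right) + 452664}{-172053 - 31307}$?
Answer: $- \frac{20281}{6355} \approx -3.1913$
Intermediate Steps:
$\frac{\left(45080 - -151248\right) + 452664}{-172053 - 31307} = \frac{\left(45080 + 151248\right) + 452664}{-203360} = \left(196328 + 452664\right) \left(- \frac{1}{203360}\right) = 648992 \left(- \frac{1}{203360}\right) = - \frac{20281}{6355}$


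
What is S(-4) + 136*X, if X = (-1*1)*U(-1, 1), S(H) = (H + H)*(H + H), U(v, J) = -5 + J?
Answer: 608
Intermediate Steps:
S(H) = 4*H² (S(H) = (2*H)*(2*H) = 4*H²)
X = 4 (X = (-1*1)*(-5 + 1) = -1*(-4) = 4)
S(-4) + 136*X = 4*(-4)² + 136*4 = 4*16 + 544 = 64 + 544 = 608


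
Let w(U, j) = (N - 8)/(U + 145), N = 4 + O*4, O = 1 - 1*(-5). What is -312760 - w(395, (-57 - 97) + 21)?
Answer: -8444521/27 ≈ -3.1276e+5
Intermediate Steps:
O = 6 (O = 1 + 5 = 6)
N = 28 (N = 4 + 6*4 = 4 + 24 = 28)
w(U, j) = 20/(145 + U) (w(U, j) = (28 - 8)/(U + 145) = 20/(145 + U))
-312760 - w(395, (-57 - 97) + 21) = -312760 - 20/(145 + 395) = -312760 - 20/540 = -312760 - 1*1/27 = -312760 - 1/27 = -8444521/27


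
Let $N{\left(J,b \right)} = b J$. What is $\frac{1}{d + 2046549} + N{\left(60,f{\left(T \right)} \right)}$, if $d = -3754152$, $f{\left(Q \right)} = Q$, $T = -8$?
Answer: $- \frac{819649441}{1707603} \approx -480.0$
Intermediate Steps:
$N{\left(J,b \right)} = J b$
$\frac{1}{d + 2046549} + N{\left(60,f{\left(T \right)} \right)} = \frac{1}{-3754152 + 2046549} + 60 \left(-8\right) = \frac{1}{-1707603} - 480 = - \frac{1}{1707603} - 480 = - \frac{819649441}{1707603}$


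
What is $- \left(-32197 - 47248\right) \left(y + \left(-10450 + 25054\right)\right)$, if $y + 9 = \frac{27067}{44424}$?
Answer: $\frac{51511768342415}{44424} \approx 1.1595 \cdot 10^{9}$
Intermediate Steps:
$y = - \frac{372749}{44424}$ ($y = -9 + \frac{27067}{44424} = - \frac{372749}{44424} \approx -8.3907$)
$- \left(-32197 - 47248\right) \left(y + \left(-10450 + 25054\right)\right) = - \left(-32197 - 47248\right) \left(- \frac{372749}{44424} + \left(-10450 + 25054\right)\right) = - \left(-79445\right) \left(- \frac{372749}{44424} + 14604\right) = - \frac{\left(-79445\right) 648395347}{44424} = \left(-1\right) \left(- \frac{51511768342415}{44424}\right) = \frac{51511768342415}{44424}$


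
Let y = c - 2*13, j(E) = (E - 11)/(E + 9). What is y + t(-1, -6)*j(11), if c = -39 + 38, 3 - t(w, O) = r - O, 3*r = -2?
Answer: -27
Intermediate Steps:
r = -2/3 (r = (1/3)*(-2) = -2/3 ≈ -0.66667)
j(E) = (-11 + E)/(9 + E)
t(w, O) = 11/3 + O (t(w, O) = 3 - (-2/3 - O) = 3 + (2/3 + O) = 11/3 + O)
c = -1
y = -27 (y = -1 - 2*13 = -1 - 26 = -27)
y + t(-1, -6)*j(11) = -27 + (11/3 - 6)*((-11 + 11)/(9 + 11)) = -27 - 7*0/(3*20) = -27 - 7*0/60 = -27 - 7/3*0 = -27 + 0 = -27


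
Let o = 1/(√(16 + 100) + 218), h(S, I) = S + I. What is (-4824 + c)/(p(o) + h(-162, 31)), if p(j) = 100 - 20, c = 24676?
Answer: -19852/51 ≈ -389.25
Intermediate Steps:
h(S, I) = I + S
o = 1/(218 + 2*√29) (o = 1/(√116 + 218) = 1/(2*√29 + 218) = 1/(218 + 2*√29) ≈ 0.0043712)
p(j) = 80
(-4824 + c)/(p(o) + h(-162, 31)) = (-4824 + 24676)/(80 + (31 - 162)) = 19852/(80 - 131) = 19852/(-51) = 19852*(-1/51) = -19852/51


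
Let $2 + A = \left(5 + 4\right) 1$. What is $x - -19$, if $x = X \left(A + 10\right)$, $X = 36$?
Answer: $631$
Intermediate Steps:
$A = 7$ ($A = -2 + \left(5 + 4\right) 1 = -2 + 9 \cdot 1 = -2 + 9 = 7$)
$x = 612$ ($x = 36 \left(7 + 10\right) = 36 \cdot 17 = 612$)
$x - -19 = 612 - -19 = 612 + 19 = 631$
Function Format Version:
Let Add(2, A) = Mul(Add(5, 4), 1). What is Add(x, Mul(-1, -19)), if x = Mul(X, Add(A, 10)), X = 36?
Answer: 631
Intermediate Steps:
A = 7 (A = Add(-2, Mul(Add(5, 4), 1)) = Add(-2, Mul(9, 1)) = Add(-2, 9) = 7)
x = 612 (x = Mul(36, Add(7, 10)) = Mul(36, 17) = 612)
Add(x, Mul(-1, -19)) = Add(612, Mul(-1, -19)) = Add(612, 19) = 631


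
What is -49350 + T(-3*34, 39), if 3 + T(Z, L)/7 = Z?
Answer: -50085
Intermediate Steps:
T(Z, L) = -21 + 7*Z
-49350 + T(-3*34, 39) = -49350 + (-21 + 7*(-3*34)) = -49350 + (-21 + 7*(-102)) = -49350 + (-21 - 714) = -49350 - 735 = -50085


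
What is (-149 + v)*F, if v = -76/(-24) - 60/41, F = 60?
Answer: -362350/41 ≈ -8837.8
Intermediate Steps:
v = 419/246 (v = -76*(-1/24) - 60*1/41 = 19/6 - 60/41 = 419/246 ≈ 1.7033)
(-149 + v)*F = (-149 + 419/246)*60 = -36235/246*60 = -362350/41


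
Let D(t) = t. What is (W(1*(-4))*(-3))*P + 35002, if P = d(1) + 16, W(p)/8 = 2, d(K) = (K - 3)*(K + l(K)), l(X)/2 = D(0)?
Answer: 34330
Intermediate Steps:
l(X) = 0 (l(X) = 2*0 = 0)
d(K) = K*(-3 + K) (d(K) = (K - 3)*(K + 0) = (-3 + K)*K = K*(-3 + K))
W(p) = 16 (W(p) = 8*2 = 16)
P = 14 (P = 1*(-3 + 1) + 16 = 1*(-2) + 16 = -2 + 16 = 14)
(W(1*(-4))*(-3))*P + 35002 = (16*(-3))*14 + 35002 = -48*14 + 35002 = -672 + 35002 = 34330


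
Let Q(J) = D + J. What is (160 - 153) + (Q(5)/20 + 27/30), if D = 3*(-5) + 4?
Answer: 38/5 ≈ 7.6000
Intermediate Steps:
D = -11 (D = -15 + 4 = -11)
Q(J) = -11 + J
(160 - 153) + (Q(5)/20 + 27/30) = (160 - 153) + ((-11 + 5)/20 + 27/30) = 7 + (-6*1/20 + 27*(1/30)) = 7 + (-3/10 + 9/10) = 7 + 3/5 = 38/5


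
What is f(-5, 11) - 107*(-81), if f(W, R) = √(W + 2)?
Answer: 8667 + I*√3 ≈ 8667.0 + 1.732*I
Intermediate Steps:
f(W, R) = √(2 + W)
f(-5, 11) - 107*(-81) = √(2 - 5) - 107*(-81) = √(-3) + 8667 = I*√3 + 8667 = 8667 + I*√3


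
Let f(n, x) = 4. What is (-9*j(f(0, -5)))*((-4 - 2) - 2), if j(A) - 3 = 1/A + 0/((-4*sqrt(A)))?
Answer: 234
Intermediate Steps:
j(A) = 3 + 1/A (j(A) = 3 + (1/A + 0/((-4*sqrt(A)))) = 3 + (1/A + 0*(-1/(4*sqrt(A)))) = 3 + (1/A + 0) = 3 + 1/A)
(-9*j(f(0, -5)))*((-4 - 2) - 2) = (-9*(3 + 1/4))*((-4 - 2) - 2) = (-9*(3 + 1/4))*(-6 - 2) = -9*13/4*(-8) = -117/4*(-8) = 234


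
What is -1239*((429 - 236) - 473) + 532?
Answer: 347452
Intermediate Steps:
-1239*((429 - 236) - 473) + 532 = -1239*(193 - 473) + 532 = -1239*(-280) + 532 = 346920 + 532 = 347452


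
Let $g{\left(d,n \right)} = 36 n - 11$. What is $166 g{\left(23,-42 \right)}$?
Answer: $-252818$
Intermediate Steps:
$g{\left(d,n \right)} = -11 + 36 n$
$166 g{\left(23,-42 \right)} = 166 \left(-11 + 36 \left(-42\right)\right) = 166 \left(-11 - 1512\right) = 166 \left(-1523\right) = -252818$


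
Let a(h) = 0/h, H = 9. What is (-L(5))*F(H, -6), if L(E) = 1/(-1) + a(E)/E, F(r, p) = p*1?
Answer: -6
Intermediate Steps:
F(r, p) = p
a(h) = 0
L(E) = -1 (L(E) = 1/(-1) + 0/E = 1*(-1) + 0 = -1 + 0 = -1)
(-L(5))*F(H, -6) = -1*(-1)*(-6) = 1*(-6) = -6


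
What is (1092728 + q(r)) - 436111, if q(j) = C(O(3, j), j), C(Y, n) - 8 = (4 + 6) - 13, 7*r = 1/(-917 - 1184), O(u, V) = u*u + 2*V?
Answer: 656622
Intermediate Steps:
O(u, V) = u² + 2*V
r = -1/14707 (r = 1/(7*(-917 - 1184)) = (⅐)/(-2101) = (⅐)*(-1/2101) = -1/14707 ≈ -6.7995e-5)
C(Y, n) = 5 (C(Y, n) = 8 + ((4 + 6) - 13) = 8 + (10 - 13) = 8 - 3 = 5)
q(j) = 5
(1092728 + q(r)) - 436111 = (1092728 + 5) - 436111 = 1092733 - 436111 = 656622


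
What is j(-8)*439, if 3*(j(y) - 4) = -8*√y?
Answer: 1756 - 7024*I*√2/3 ≈ 1756.0 - 3311.1*I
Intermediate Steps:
j(y) = 4 - 8*√y/3 (j(y) = 4 + (-8*√y)/3 = 4 - 8*√y/3)
j(-8)*439 = (4 - 16*I*√2/3)*439 = 1756 - 7024*I*√2/3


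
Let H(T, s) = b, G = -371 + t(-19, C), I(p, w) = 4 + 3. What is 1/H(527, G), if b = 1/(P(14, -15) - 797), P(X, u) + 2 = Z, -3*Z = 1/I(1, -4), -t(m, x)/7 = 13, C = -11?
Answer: -16780/21 ≈ -799.05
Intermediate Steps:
t(m, x) = -91 (t(m, x) = -7*13 = -91)
I(p, w) = 7
Z = -1/21 (Z = -⅓/7 = -⅓*⅐ = -1/21 ≈ -0.047619)
P(X, u) = -43/21 (P(X, u) = -2 - 1/21 = -43/21)
G = -462 (G = -371 - 91 = -462)
b = -21/16780 (b = 1/(-43/21 - 797) = 1/(-16780/21) = -21/16780 ≈ -0.0012515)
H(T, s) = -21/16780
1/H(527, G) = 1/(-21/16780) = -16780/21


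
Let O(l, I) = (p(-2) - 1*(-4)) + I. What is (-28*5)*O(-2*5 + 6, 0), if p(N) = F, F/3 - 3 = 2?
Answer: -2660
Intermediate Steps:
F = 15 (F = 9 + 3*2 = 9 + 6 = 15)
p(N) = 15
O(l, I) = 19 + I (O(l, I) = (15 - 1*(-4)) + I = (15 + 4) + I = 19 + I)
(-28*5)*O(-2*5 + 6, 0) = (-28*5)*(19 + 0) = -140*19 = -2660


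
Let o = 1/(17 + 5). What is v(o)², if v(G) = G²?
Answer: 1/234256 ≈ 4.2688e-6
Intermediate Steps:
o = 1/22 ≈ 0.045455
v(o)² = ((1/22)²)² = (1/484)² = 1/234256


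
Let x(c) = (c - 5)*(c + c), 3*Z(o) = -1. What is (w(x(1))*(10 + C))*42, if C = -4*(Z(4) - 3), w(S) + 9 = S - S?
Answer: -8820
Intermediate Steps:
Z(o) = -1/3 (Z(o) = (1/3)*(-1) = -1/3)
x(c) = 2*c*(-5 + c) (x(c) = (-5 + c)*(2*c) = 2*c*(-5 + c))
w(S) = -9 (w(S) = -9 + (S - S) = -9 + 0 = -9)
C = 40/3 (C = -4*(-1/3 - 3) = -4*(-10/3) = 40/3 ≈ 13.333)
(w(x(1))*(10 + C))*42 = -9*(10 + 40/3)*42 = -9*70/3*42 = -210*42 = -8820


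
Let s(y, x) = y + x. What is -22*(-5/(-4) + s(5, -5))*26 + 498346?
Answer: 497631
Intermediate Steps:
s(y, x) = x + y
-22*(-5/(-4) + s(5, -5))*26 + 498346 = -22*(-5/(-4) + (-5 + 5))*26 + 498346 = -22*(-5*(-1/4) + 0)*26 + 498346 = -22*(5/4 + 0)*26 + 498346 = -22*5/4*26 + 498346 = -55/2*26 + 498346 = -715 + 498346 = 497631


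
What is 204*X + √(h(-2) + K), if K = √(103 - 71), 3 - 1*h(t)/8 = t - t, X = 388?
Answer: 79152 + 2*√(6 + √2) ≈ 79158.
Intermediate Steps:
h(t) = 24 (h(t) = 24 - 8*(t - t) = 24 - 8*0 = 24 + 0 = 24)
K = 4*√2 (K = √32 = 4*√2 ≈ 5.6569)
204*X + √(h(-2) + K) = 204*388 + √(24 + 4*√2) = 79152 + √(24 + 4*√2)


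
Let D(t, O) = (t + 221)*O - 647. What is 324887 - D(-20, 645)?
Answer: 195889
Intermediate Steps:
D(t, O) = -647 + O*(221 + t) (D(t, O) = (221 + t)*O - 647 = O*(221 + t) - 647 = -647 + O*(221 + t))
324887 - D(-20, 645) = 324887 - (-647 + 221*645 + 645*(-20)) = 324887 - (-647 + 142545 - 12900) = 324887 - 1*128998 = 324887 - 128998 = 195889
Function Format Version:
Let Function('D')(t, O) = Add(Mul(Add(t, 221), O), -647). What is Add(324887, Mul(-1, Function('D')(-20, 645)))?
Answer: 195889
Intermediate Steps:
Function('D')(t, O) = Add(-647, Mul(O, Add(221, t))) (Function('D')(t, O) = Add(Mul(Add(221, t), O), -647) = Add(Mul(O, Add(221, t)), -647) = Add(-647, Mul(O, Add(221, t))))
Add(324887, Mul(-1, Function('D')(-20, 645))) = Add(324887, Mul(-1, Add(-647, Mul(221, 645), Mul(645, -20)))) = Add(324887, Mul(-1, Add(-647, 142545, -12900))) = Add(324887, Mul(-1, 128998)) = Add(324887, -128998) = 195889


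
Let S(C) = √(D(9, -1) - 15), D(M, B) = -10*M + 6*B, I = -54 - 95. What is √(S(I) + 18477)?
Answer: √(18477 + I*√111) ≈ 135.93 + 0.0388*I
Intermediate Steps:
I = -149
S(C) = I*√111 (S(C) = √((-10*9 + 6*(-1)) - 15) = √((-90 - 6) - 15) = √(-96 - 15) = √(-111) = I*√111)
√(S(I) + 18477) = √(I*√111 + 18477) = √(18477 + I*√111)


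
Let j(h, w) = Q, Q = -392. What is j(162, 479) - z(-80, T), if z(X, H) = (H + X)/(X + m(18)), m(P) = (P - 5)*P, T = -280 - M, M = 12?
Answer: -29998/77 ≈ -389.58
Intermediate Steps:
T = -292 (T = -280 - 1*12 = -280 - 12 = -292)
j(h, w) = -392
m(P) = P*(-5 + P) (m(P) = (-5 + P)*P = P*(-5 + P))
z(X, H) = (H + X)/(234 + X) (z(X, H) = (H + X)/(X + 18*(-5 + 18)) = (H + X)/(X + 18*13) = (H + X)/(X + 234) = (H + X)/(234 + X))
j(162, 479) - z(-80, T) = -392 - (-292 - 80)/(234 - 80) = -392 - (-372)/154 = -392 - 1*(-186/77) = -392 + 186/77 = -29998/77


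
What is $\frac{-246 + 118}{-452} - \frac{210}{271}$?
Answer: $- \frac{15058}{30623} \approx -0.49172$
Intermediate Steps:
$\frac{-246 + 118}{-452} - \frac{210}{271} = \left(-128\right) \left(- \frac{1}{452}\right) - \frac{210}{271} = \frac{32}{113} - \frac{210}{271} = - \frac{15058}{30623}$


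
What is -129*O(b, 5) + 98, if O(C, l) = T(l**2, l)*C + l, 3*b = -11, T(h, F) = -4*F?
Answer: -10007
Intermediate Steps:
b = -11/3 (b = (1/3)*(-11) = -11/3 ≈ -3.6667)
O(C, l) = l - 4*C*l (O(C, l) = (-4*l)*C + l = -4*C*l + l = l - 4*C*l)
-129*O(b, 5) + 98 = -645*(1 - 4*(-11/3)) + 98 = -645*(1 + 44/3) + 98 = -645*47/3 + 98 = -129*235/3 + 98 = -10105 + 98 = -10007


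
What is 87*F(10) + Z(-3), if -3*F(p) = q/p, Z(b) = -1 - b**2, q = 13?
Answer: -477/10 ≈ -47.700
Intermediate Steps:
F(p) = -13/(3*p)
87*F(10) + Z(-3) = 87*(-13/3/10) + (-1 - 1*(-3)**2) = 87*(-13/3*1/10) + (-1 - 1*9) = 87*(-13/30) + (-1 - 9) = -377/10 - 10 = -477/10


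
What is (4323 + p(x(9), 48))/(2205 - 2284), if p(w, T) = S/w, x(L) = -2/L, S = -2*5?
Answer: -4368/79 ≈ -55.291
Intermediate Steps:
S = -10
p(w, T) = -10/w
(4323 + p(x(9), 48))/(2205 - 2284) = (4323 - 10/((-2/9)))/(2205 - 2284) = (4323 - 10/((-2*⅑)))/(-79) = (4323 - 10/(-2/9))*(-1/79) = (4323 - 10*(-9/2))*(-1/79) = (4323 + 45)*(-1/79) = 4368*(-1/79) = -4368/79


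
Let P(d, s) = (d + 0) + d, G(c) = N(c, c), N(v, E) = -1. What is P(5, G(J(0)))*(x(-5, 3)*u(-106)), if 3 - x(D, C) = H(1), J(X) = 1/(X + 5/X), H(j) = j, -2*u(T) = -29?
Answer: 290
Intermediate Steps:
u(T) = 29/2 (u(T) = -½*(-29) = 29/2)
x(D, C) = 2 (x(D, C) = 3 - 1*1 = 3 - 1 = 2)
G(c) = -1
P(d, s) = 2*d (P(d, s) = d + d = 2*d)
P(5, G(J(0)))*(x(-5, 3)*u(-106)) = (2*5)*(2*(29/2)) = 10*29 = 290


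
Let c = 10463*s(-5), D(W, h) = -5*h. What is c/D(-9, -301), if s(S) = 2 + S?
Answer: -31389/1505 ≈ -20.856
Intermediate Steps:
c = -31389 (c = 10463*(2 - 5) = 10463*(-3) = -31389)
c/D(-9, -301) = -31389/((-5*(-301))) = -31389/1505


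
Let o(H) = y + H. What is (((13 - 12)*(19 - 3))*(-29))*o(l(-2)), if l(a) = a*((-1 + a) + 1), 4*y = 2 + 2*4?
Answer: -3016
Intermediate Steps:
y = 5/2 (y = (2 + 2*4)/4 = (2 + 8)/4 = (¼)*10 = 5/2 ≈ 2.5000)
l(a) = a² (l(a) = a*a = a²)
o(H) = 5/2 + H
(((13 - 12)*(19 - 3))*(-29))*o(l(-2)) = (((13 - 12)*(19 - 3))*(-29))*(5/2 + (-2)²) = ((1*16)*(-29))*(5/2 + 4) = (16*(-29))*(13/2) = -464*13/2 = -3016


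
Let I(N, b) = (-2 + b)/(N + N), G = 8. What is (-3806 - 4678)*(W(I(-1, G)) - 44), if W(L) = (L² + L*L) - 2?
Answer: 237552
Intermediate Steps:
I(N, b) = (-2 + b)/(2*N) (I(N, b) = (-2 + b)/((2*N)) = (-2 + b)*(1/(2*N)) = (-2 + b)/(2*N))
W(L) = -2 + 2*L² (W(L) = (L² + L²) - 2 = 2*L² - 2 = -2 + 2*L²)
(-3806 - 4678)*(W(I(-1, G)) - 44) = (-3806 - 4678)*((-2 + 2*((½)*(-2 + 8)/(-1))²) - 44) = -8484*((-2 + 2*((½)*(-1)*6)²) - 44) = -8484*((-2 + 2*(-3)²) - 44) = -8484*((-2 + 2*9) - 44) = -8484*((-2 + 18) - 44) = -8484*(16 - 44) = -8484*(-28) = 237552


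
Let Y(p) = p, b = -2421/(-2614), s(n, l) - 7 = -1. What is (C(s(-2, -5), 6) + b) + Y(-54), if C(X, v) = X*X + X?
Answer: -28947/2614 ≈ -11.074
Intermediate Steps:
s(n, l) = 6 (s(n, l) = 7 - 1 = 6)
C(X, v) = X + X² (C(X, v) = X² + X = X + X²)
b = 2421/2614 (b = -2421*(-1/2614) = 2421/2614 ≈ 0.92617)
(C(s(-2, -5), 6) + b) + Y(-54) = (6*(1 + 6) + 2421/2614) - 54 = (6*7 + 2421/2614) - 54 = (42 + 2421/2614) - 54 = 112209/2614 - 54 = -28947/2614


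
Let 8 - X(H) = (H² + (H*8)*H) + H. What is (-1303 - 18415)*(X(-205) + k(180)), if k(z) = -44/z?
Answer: 335414044618/45 ≈ 7.4536e+9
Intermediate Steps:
X(H) = 8 - H - 9*H² (X(H) = 8 - ((H² + (H*8)*H) + H) = 8 - ((H² + (8*H)*H) + H) = 8 - ((H² + 8*H²) + H) = 8 - (9*H² + H) = 8 - (H + 9*H²) = 8 + (-H - 9*H²) = 8 - H - 9*H²)
(-1303 - 18415)*(X(-205) + k(180)) = (-1303 - 18415)*((8 - 1*(-205) - 9*(-205)²) - 44/180) = -19718*((8 + 205 - 9*42025) - 44*1/180) = -19718*((8 + 205 - 378225) - 11/45) = -19718*(-378012 - 11/45) = -19718*(-17010551/45) = 335414044618/45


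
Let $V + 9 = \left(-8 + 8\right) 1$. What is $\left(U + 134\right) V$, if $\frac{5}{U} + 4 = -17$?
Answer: $- \frac{8427}{7} \approx -1203.9$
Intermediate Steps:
$U = - \frac{5}{21}$ ($U = \frac{5}{-4 - 17} = \frac{5}{-21} = 5 \left(- \frac{1}{21}\right) = - \frac{5}{21} \approx -0.2381$)
$V = -9$ ($V = -9 + \left(-8 + 8\right) 1 = -9 + 0 \cdot 1 = -9 + 0 = -9$)
$\left(U + 134\right) V = \left(- \frac{5}{21} + 134\right) \left(-9\right) = \frac{2809}{21} \left(-9\right) = - \frac{8427}{7}$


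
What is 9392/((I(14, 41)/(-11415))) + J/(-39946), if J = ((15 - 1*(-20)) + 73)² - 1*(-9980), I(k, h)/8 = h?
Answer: -267662811032/818893 ≈ -3.2686e+5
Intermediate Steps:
I(k, h) = 8*h
J = 21644 (J = ((15 + 20) + 73)² + 9980 = (35 + 73)² + 9980 = 108² + 9980 = 11664 + 9980 = 21644)
9392/((I(14, 41)/(-11415))) + J/(-39946) = 9392/(((8*41)/(-11415))) + 21644/(-39946) = 9392/((328*(-1/11415))) + 21644*(-1/39946) = 9392/(-328/11415) - 10822/19973 = 9392*(-11415/328) - 10822/19973 = -13401210/41 - 10822/19973 = -267662811032/818893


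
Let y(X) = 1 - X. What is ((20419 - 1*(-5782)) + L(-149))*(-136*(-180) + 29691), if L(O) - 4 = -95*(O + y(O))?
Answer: 1414404810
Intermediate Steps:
L(O) = -91 (L(O) = 4 - 95*(O + (1 - O)) = 4 - 95*1 = 4 - 95 = -91)
((20419 - 1*(-5782)) + L(-149))*(-136*(-180) + 29691) = ((20419 - 1*(-5782)) - 91)*(-136*(-180) + 29691) = ((20419 + 5782) - 91)*(24480 + 29691) = (26201 - 91)*54171 = 26110*54171 = 1414404810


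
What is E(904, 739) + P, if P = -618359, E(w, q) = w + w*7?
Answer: -611127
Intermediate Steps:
E(w, q) = 8*w (E(w, q) = w + 7*w = 8*w)
E(904, 739) + P = 8*904 - 618359 = 7232 - 618359 = -611127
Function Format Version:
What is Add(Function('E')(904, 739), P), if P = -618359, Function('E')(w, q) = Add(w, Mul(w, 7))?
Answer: -611127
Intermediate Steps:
Function('E')(w, q) = Mul(8, w) (Function('E')(w, q) = Add(w, Mul(7, w)) = Mul(8, w))
Add(Function('E')(904, 739), P) = Add(Mul(8, 904), -618359) = Add(7232, -618359) = -611127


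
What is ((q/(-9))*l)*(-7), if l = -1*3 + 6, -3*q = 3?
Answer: -7/3 ≈ -2.3333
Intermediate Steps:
q = -1 (q = -⅓*3 = -1)
l = 3 (l = -3 + 6 = 3)
((q/(-9))*l)*(-7) = (-1/(-9)*3)*(-7) = (-1*(-⅑)*3)*(-7) = ((⅑)*3)*(-7) = (⅓)*(-7) = -7/3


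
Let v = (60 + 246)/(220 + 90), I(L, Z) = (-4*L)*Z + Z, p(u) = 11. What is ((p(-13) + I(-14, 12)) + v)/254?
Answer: 53939/19685 ≈ 2.7401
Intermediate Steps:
I(L, Z) = Z - 4*L*Z (I(L, Z) = -4*L*Z + Z = Z - 4*L*Z)
v = 153/155 (v = 306/310 = 306*(1/310) = 153/155 ≈ 0.98710)
((p(-13) + I(-14, 12)) + v)/254 = ((11 + 12*(1 - 4*(-14))) + 153/155)/254 = ((11 + 12*(1 + 56)) + 153/155)*(1/254) = ((11 + 12*57) + 153/155)*(1/254) = ((11 + 684) + 153/155)*(1/254) = (695 + 153/155)*(1/254) = (107878/155)*(1/254) = 53939/19685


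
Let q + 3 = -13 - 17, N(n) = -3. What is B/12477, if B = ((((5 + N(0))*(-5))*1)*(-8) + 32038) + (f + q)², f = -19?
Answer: 34822/12477 ≈ 2.7909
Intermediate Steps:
q = -33 (q = -3 + (-13 - 17) = -3 - 30 = -33)
B = 34822 (B = ((((5 - 3)*(-5))*1)*(-8) + 32038) + (-19 - 33)² = (((2*(-5))*1)*(-8) + 32038) + (-52)² = (-10*1*(-8) + 32038) + 2704 = (-10*(-8) + 32038) + 2704 = (80 + 32038) + 2704 = 32118 + 2704 = 34822)
B/12477 = 34822/12477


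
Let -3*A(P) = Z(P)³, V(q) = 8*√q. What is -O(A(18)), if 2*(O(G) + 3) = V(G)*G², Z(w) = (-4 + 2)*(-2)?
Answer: 3 - 131072*I*√3/27 ≈ 3.0 - 8408.3*I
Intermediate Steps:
Z(w) = 4 (Z(w) = -2*(-2) = 4)
A(P) = -64/3 (A(P) = -⅓*4³ = -⅓*64 = -64/3)
O(G) = -3 + 4*G^(5/2) (O(G) = -3 + ((8*√G)*G²)/2 = -3 + (8*G^(5/2))/2 = -3 + 4*G^(5/2))
-O(A(18)) = -(-3 + 4*(-64/3)^(5/2)) = -(-3 + 4*(32768*I*√3/27)) = -(-3 + 131072*I*√3/27) = 3 - 131072*I*√3/27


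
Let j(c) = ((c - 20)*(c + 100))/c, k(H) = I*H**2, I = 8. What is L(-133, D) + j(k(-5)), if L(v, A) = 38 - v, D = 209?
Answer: 441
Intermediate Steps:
k(H) = 8*H**2
j(c) = (-20 + c)*(100 + c)/c (j(c) = ((-20 + c)*(100 + c))/c = (-20 + c)*(100 + c)/c)
L(-133, D) + j(k(-5)) = (38 - 1*(-133)) + (80 + 8*(-5)**2 - 2000/(8*(-5)**2)) = (38 + 133) + (80 + 8*25 - 2000/(8*25)) = 171 + (80 + 200 - 2000/200) = 171 + (80 + 200 - 2000*1/200) = 171 + (80 + 200 - 10) = 171 + 270 = 441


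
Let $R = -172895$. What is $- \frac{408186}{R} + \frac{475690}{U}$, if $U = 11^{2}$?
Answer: $\frac{82293813056}{20920295} \approx 3933.7$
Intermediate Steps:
$U = 121$
$- \frac{408186}{R} + \frac{475690}{U} = - \frac{408186}{-172895} + \frac{475690}{121} = \left(-408186\right) \left(- \frac{1}{172895}\right) + 475690 \cdot \frac{1}{121} = \frac{408186}{172895} + \frac{475690}{121} = \frac{82293813056}{20920295}$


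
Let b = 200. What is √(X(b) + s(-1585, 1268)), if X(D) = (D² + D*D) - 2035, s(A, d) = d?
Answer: 49*√33 ≈ 281.48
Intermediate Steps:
X(D) = -2035 + 2*D² (X(D) = (D² + D²) - 2035 = 2*D² - 2035 = -2035 + 2*D²)
√(X(b) + s(-1585, 1268)) = √((-2035 + 2*200²) + 1268) = √((-2035 + 2*40000) + 1268) = √((-2035 + 80000) + 1268) = √(77965 + 1268) = √79233 = 49*√33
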